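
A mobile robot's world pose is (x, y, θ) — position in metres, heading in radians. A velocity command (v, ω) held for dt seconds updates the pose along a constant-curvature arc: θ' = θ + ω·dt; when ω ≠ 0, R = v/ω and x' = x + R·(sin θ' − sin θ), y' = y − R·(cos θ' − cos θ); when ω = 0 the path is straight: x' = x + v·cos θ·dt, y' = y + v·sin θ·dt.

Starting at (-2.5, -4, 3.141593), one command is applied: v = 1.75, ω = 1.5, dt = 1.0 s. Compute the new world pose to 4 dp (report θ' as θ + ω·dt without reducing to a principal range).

(-3.6637, -5.0841, 4.6416)

θ' = 3.1416 + 1.5·1.0 = 4.6416
R = v/ω = 1.75/1.5 = 1.1667
x' = -2.5 + 1.1667·(sin 4.6416 − sin 3.1416) = -3.6637
y' = -4 − 1.1667·(cos 4.6416 − cos 3.1416) = -5.0841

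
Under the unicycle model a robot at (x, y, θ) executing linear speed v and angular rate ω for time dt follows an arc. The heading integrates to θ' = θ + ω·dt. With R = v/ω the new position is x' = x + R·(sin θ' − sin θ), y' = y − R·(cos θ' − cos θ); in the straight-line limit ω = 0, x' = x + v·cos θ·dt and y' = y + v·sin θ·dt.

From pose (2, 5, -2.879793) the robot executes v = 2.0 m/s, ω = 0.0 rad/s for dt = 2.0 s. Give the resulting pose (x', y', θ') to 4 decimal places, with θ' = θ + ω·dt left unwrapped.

θ' = -2.8798 + 0.0·2.0 = -2.8798
ω = 0 → straight: x' = 2 + 2.0·cos(-2.8798)·2.0 = -1.8637
y' = 5 + 2.0·sin(-2.8798)·2.0 = 3.9647

(-1.8637, 3.9647, -2.8798)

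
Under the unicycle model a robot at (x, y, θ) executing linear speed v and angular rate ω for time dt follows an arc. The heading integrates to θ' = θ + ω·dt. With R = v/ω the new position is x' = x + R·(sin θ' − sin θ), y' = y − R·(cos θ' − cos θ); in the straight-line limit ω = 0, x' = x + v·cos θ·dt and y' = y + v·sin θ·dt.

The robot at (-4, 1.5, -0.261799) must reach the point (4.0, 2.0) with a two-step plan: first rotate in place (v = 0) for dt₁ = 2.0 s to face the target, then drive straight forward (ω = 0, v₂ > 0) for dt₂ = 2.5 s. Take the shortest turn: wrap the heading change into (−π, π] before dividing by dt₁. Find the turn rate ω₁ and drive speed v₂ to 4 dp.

heading to target = atan2(2−1.5, 4−-4) = 0.0624
Δθ = wrap(0.0624 − -0.2618) = 0.3242; ω₁ = Δθ/dt₁ = 0.1621
distance = √((4−-4)² + (2−1.5)²) = 8.0156; v₂ = distance/dt₂ = 3.2062

ω₁ = 0.1621, v₂ = 3.2062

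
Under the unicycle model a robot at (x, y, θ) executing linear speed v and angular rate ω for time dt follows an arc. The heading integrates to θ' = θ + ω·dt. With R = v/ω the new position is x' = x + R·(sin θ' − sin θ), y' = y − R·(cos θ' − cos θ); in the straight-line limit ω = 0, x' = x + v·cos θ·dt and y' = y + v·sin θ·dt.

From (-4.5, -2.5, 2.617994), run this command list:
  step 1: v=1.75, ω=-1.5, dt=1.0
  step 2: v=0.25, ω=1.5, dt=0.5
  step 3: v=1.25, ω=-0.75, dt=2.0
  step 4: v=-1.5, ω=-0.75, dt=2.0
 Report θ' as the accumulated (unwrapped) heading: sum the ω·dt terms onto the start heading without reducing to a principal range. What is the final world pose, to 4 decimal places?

step 1: θ'=1.1180 (R=-1.1667) → pose (-4.9658, -0.9792, 1.1180)
step 2: θ'=1.8680 (R=0.1667) → pose (-4.9563, -0.8575, 1.8680)
step 3: θ'=0.3680 (R=-1.6667) → pose (-3.9622, 1.1856, 0.3680)
step 4: θ'=-1.1320 (R=2.0000) → pose (-6.4923, 2.2021, -1.1320)

(-6.4923, 2.2021, -1.1320)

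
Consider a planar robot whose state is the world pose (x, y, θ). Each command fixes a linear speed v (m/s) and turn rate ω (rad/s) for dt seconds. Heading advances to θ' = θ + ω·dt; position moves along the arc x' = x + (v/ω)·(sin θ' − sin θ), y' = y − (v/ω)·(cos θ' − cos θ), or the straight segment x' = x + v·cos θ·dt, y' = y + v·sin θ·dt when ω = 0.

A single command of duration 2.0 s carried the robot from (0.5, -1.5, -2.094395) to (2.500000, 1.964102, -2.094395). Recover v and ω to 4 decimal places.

Δθ = -2.094395 − -2.094395 = 0.000000
ω = Δθ/dt = 0.000000/2.0 = 0.0000
ω = 0 → v = (Δx·cos θ + Δy·sin θ)/dt = -2.0000

v = -2.0000, ω = 0.0000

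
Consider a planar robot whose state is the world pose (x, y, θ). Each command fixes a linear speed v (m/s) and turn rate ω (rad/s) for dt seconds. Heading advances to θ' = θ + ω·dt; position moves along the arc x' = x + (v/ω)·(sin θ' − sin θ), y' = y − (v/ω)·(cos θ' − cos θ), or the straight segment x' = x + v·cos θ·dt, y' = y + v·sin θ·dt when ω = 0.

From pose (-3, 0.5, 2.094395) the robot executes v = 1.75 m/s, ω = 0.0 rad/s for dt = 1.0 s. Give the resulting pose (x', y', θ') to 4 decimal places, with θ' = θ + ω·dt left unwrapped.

θ' = 2.0944 + 0.0·1.0 = 2.0944
ω = 0 → straight: x' = -3 + 1.75·cos(2.0944)·1.0 = -3.8750
y' = 0.5 + 1.75·sin(2.0944)·1.0 = 2.0155

(-3.8750, 2.0155, 2.0944)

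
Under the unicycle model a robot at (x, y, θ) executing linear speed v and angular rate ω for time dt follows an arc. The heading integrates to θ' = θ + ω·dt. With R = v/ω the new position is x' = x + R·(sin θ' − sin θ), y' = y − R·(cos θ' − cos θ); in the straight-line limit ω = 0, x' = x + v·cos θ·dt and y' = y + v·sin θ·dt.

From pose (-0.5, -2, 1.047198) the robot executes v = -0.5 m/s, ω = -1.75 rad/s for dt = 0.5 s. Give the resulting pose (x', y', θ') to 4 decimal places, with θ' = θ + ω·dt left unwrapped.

(-0.6985, -2.1386, 0.1722)

θ' = 1.0472 + -1.75·0.5 = 0.1722
R = v/ω = -0.5/-1.75 = 0.2857
x' = -0.5 + 0.2857·(sin 0.1722 − sin 1.0472) = -0.6985
y' = -2 − 0.2857·(cos 0.1722 − cos 1.0472) = -2.1386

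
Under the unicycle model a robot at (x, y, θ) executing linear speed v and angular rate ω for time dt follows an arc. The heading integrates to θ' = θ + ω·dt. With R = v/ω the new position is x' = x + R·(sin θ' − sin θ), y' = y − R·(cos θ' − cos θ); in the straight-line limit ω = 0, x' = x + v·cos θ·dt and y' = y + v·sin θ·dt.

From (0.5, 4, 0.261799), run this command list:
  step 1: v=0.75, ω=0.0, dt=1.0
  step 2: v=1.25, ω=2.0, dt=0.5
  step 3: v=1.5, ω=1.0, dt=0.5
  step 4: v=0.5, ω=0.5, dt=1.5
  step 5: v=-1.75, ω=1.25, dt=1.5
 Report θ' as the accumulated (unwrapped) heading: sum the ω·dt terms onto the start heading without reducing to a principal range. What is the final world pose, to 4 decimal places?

(3.4600, 6.6506, 4.3868)

step 1: θ'=0.2618 (straight) → pose (1.2244, 4.1941, 0.2618)
step 2: θ'=1.2618 (R=0.6250) → pose (1.6581, 4.6078, 1.2618)
step 3: θ'=1.7618 (R=1.5000) → pose (1.7018, 5.3487, 1.7618)
step 4: θ'=2.5118 (R=1.0000) → pose (1.3090, 5.9670, 2.5118)
step 5: θ'=4.3868 (R=-1.4000) → pose (3.4600, 6.6506, 4.3868)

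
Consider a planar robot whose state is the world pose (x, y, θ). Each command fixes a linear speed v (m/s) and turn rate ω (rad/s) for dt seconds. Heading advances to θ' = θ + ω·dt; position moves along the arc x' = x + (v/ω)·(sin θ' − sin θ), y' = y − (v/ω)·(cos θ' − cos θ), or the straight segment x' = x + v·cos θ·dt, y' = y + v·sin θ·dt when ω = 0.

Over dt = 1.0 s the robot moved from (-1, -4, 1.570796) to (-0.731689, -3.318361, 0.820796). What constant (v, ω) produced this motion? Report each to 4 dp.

Δθ = 0.820796 − 1.570796 = -0.750000
ω = Δθ/dt = -0.750000/1.0 = -0.7500
R = −Δy/(cos θ' − cos θ) = -1.0000
v = R·ω = -1.0000·-0.7500 = 0.7500

v = 0.7500, ω = -0.7500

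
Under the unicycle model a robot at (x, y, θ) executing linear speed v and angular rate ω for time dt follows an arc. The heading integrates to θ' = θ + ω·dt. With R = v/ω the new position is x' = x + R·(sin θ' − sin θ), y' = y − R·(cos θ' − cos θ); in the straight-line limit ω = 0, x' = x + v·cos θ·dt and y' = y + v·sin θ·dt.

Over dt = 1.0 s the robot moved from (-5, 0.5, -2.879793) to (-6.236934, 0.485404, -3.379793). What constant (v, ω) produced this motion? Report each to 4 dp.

Δθ = -3.379793 − -2.879793 = -0.500000
ω = Δθ/dt = -0.500000/1.0 = -0.5000
R = Δx/(sin θ' − sin θ) = -2.5000
v = R·ω = -2.5000·-0.5000 = 1.2500

v = 1.2500, ω = -0.5000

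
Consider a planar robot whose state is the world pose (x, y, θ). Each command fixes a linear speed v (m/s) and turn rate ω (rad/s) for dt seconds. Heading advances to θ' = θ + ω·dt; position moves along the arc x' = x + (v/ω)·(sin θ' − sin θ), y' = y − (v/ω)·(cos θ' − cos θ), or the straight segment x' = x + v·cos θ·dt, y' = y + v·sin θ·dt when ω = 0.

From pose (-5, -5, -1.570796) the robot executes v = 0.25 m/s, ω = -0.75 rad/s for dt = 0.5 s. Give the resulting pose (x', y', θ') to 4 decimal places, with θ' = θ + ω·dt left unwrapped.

(-5.0232, -5.1221, -1.9458)

θ' = -1.5708 + -0.75·0.5 = -1.9458
R = v/ω = 0.25/-0.75 = -0.3333
x' = -5 + -0.3333·(sin -1.9458 − sin -1.5708) = -5.0232
y' = -5 − -0.3333·(cos -1.9458 − cos -1.5708) = -5.1221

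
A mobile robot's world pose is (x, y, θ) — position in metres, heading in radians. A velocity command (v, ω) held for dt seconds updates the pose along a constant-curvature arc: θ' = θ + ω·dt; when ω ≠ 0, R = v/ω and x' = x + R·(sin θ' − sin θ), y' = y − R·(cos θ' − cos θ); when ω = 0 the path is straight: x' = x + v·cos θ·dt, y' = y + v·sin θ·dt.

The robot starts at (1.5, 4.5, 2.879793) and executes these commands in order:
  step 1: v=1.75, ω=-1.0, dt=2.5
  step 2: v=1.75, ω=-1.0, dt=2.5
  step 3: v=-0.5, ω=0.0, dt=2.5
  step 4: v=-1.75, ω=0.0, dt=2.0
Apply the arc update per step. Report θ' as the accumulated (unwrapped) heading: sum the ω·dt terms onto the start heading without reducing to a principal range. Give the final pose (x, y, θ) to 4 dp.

(5.9258, 9.3275, -2.1202)

step 1: θ'=0.3798 (R=-1.7500) → pose (1.3042, 7.8157, 0.3798)
step 2: θ'=-2.1202 (R=-1.7500) → pose (3.4454, 5.2765, -2.1202)
step 3: θ'=-2.1202 (straight) → pose (4.0981, 6.3426, -2.1202)
step 4: θ'=-2.1202 (straight) → pose (5.9258, 9.3275, -2.1202)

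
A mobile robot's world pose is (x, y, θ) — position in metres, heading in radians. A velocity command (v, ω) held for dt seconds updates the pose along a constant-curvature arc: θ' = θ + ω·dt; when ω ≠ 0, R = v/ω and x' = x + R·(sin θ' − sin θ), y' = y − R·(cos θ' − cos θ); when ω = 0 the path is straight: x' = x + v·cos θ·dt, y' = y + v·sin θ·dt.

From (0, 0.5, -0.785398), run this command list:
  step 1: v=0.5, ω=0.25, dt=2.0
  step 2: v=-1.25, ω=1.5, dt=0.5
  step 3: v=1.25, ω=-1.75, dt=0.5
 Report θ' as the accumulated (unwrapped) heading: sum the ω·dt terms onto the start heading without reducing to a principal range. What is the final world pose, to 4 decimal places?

step 1: θ'=-0.2854 (R=2.0000) → pose (0.8511, -0.0049, -0.2854)
step 2: θ'=0.4646 (R=-0.8333) → pose (0.2431, -0.0595, 0.4646)
step 3: θ'=-0.4104 (R=-0.7143) → pose (0.8482, -0.0431, -0.4104)

(0.8482, -0.0431, -0.4104)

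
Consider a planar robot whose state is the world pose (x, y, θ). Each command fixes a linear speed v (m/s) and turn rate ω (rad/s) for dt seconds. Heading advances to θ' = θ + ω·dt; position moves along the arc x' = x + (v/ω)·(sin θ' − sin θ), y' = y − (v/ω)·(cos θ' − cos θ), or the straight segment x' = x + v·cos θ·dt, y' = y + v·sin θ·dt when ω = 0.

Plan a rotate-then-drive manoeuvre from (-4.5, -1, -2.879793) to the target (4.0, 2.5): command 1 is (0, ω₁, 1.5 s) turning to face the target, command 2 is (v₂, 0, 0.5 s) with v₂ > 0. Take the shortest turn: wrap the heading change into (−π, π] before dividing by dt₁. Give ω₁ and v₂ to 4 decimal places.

heading to target = atan2(2.5−-1, 4−-4.5) = 0.3906
Δθ = wrap(0.3906 − -2.8798) = -3.0128; ω₁ = Δθ/dt₁ = -2.0085
distance = √((4−-4.5)² + (2.5−-1)²) = 9.1924; v₂ = distance/dt₂ = 18.3848

ω₁ = -2.0085, v₂ = 18.3848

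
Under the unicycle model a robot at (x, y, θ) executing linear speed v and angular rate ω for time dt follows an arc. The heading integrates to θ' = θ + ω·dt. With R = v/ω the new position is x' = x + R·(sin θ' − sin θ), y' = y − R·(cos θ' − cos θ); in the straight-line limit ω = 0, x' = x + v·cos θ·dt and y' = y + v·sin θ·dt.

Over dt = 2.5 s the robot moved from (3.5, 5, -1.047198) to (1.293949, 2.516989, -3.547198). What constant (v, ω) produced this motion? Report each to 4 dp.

Δθ = -3.547198 − -1.047198 = -2.500000
ω = Δθ/dt = -2.500000/2.5 = -1.0000
R = −Δy/(cos θ' − cos θ) = -1.7500
v = R·ω = -1.7500·-1.0000 = 1.7500

v = 1.7500, ω = -1.0000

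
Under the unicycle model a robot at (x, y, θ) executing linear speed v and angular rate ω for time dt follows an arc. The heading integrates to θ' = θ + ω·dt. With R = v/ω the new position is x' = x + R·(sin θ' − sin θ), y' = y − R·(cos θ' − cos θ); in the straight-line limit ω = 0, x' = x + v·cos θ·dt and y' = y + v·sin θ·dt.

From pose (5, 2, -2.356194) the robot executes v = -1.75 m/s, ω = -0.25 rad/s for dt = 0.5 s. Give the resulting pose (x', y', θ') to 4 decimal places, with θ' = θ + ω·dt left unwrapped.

θ' = -2.3562 + -0.25·0.5 = -2.4812
R = v/ω = -1.75/-0.25 = 7.0000
x' = 5 + 7.0000·(sin -2.4812 − sin -2.3562) = 5.6557
y' = 2 − 7.0000·(cos -2.4812 − cos -2.3562) = 2.5785

(5.6557, 2.5785, -2.4812)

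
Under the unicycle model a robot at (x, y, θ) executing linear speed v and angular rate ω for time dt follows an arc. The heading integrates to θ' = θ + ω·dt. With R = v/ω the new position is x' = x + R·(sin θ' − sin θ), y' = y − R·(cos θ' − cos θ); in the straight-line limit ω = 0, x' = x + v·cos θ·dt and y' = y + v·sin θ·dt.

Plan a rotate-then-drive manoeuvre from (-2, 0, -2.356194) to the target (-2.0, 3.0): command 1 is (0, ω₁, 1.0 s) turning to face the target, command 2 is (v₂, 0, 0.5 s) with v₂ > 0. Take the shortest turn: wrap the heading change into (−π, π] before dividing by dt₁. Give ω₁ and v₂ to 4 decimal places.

ω₁ = -2.3562, v₂ = 6.0000

heading to target = atan2(3−0, -2−-2) = 1.5708
Δθ = wrap(1.5708 − -2.3562) = -2.3562; ω₁ = Δθ/dt₁ = -2.3562
distance = √((-2−-2)² + (3−0)²) = 3.0000; v₂ = distance/dt₂ = 6.0000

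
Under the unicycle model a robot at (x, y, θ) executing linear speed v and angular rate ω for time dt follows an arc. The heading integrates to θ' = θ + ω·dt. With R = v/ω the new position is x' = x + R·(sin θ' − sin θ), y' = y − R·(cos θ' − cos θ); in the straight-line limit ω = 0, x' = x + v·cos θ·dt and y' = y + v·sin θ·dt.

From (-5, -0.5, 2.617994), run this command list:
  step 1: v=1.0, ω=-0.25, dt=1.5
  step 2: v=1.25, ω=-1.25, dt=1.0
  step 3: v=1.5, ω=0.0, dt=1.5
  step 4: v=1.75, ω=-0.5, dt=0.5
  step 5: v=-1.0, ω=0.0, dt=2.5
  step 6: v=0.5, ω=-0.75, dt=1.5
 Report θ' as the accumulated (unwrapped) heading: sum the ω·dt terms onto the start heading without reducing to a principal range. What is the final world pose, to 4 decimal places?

(-5.5336, 2.6292, -0.3820)

step 1: θ'=2.2430 (R=-4.0000) → pose (-6.1298, 0.4733, 2.2430)
step 2: θ'=0.9930 (R=-1.0000) → pose (-6.1850, 1.6422, 0.9930)
step 3: θ'=0.9930 (straight) → pose (-4.9561, 3.5269, 0.9930)
step 4: θ'=0.7430 (R=-3.5000) → pose (-4.3920, 4.1928, 0.7430)
step 5: θ'=0.7430 (straight) → pose (-6.2331, 2.5016, 0.7430)
step 6: θ'=-0.3820 (R=-0.6667) → pose (-5.5336, 2.6292, -0.3820)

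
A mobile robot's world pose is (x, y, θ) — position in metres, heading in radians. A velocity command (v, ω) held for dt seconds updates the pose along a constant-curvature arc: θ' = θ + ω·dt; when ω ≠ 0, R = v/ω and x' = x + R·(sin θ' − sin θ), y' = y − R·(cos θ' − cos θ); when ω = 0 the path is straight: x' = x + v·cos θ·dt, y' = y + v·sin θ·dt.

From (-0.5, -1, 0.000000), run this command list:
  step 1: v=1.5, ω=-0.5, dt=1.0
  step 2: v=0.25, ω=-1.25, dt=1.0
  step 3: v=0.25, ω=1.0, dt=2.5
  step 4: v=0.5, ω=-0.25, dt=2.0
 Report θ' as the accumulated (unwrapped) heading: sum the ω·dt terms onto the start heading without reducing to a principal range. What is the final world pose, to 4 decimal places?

step 1: θ'=-0.5000 (R=-3.0000) → pose (0.9383, -1.3673, -0.5000)
step 2: θ'=-1.7500 (R=-0.2000) → pose (1.0392, -1.5784, -1.7500)
step 3: θ'=0.7500 (R=0.2500) → pose (1.4556, -1.8059, 0.7500)
step 4: θ'=0.2500 (R=-2.0000) → pose (2.3241, -1.3315, 0.2500)

(2.3241, -1.3315, 0.2500)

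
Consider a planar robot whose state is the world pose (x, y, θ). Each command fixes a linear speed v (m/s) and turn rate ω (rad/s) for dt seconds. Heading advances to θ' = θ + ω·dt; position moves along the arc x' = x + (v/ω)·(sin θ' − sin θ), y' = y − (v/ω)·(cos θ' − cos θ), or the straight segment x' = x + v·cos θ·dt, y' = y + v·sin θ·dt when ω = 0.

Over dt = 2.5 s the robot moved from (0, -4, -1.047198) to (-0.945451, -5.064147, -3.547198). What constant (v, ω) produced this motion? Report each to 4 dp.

v = 0.7500, ω = -1.0000

Δθ = -3.547198 − -1.047198 = -2.500000
ω = Δθ/dt = -2.500000/2.5 = -1.0000
R = −Δy/(cos θ' − cos θ) = -0.7500
v = R·ω = -0.7500·-1.0000 = 0.7500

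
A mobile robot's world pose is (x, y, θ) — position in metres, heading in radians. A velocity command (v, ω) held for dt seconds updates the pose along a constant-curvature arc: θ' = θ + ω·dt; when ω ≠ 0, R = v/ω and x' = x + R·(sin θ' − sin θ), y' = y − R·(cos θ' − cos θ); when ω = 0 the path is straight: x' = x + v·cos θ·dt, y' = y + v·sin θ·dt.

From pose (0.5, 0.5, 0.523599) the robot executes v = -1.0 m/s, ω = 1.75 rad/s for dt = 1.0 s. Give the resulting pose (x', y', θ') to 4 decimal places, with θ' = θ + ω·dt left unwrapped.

θ' = 0.5236 + 1.75·1.0 = 2.2736
R = v/ω = -1.0/1.75 = -0.5714
x' = 0.5 + -0.5714·(sin 2.2736 − sin 0.5236) = 0.3497
y' = 0.5 − -0.5714·(cos 2.2736 − cos 0.5236) = -0.3642

(0.3497, -0.3642, 2.2736)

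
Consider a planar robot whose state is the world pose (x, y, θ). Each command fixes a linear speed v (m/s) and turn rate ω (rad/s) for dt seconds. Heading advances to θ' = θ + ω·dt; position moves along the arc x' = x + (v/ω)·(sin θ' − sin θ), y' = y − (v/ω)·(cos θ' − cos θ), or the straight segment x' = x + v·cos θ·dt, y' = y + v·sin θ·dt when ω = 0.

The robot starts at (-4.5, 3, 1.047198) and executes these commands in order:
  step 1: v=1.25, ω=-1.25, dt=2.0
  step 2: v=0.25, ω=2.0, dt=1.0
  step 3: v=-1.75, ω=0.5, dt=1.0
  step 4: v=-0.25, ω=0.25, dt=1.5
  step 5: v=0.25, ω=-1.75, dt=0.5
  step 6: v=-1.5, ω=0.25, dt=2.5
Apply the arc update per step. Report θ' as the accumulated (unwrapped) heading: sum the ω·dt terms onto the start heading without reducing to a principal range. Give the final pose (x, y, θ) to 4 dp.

(-6.1257, -1.7595, 1.1722)

step 1: θ'=-1.4528 (R=-1.0000) → pose (-2.6409, 2.6177, -1.4528)
step 2: θ'=0.5472 (R=0.1250) → pose (-2.4518, 2.5257, 0.5472)
step 3: θ'=1.0472 (R=-3.5000) → pose (-3.6618, 1.2867, 1.0472)
step 4: θ'=1.4222 (R=-1.0000) → pose (-3.7848, 0.9348, 1.4222)
step 5: θ'=0.5472 (R=-0.1429) → pose (-3.7178, 1.0356, 0.5472)
step 6: θ'=1.1722 (R=-6.0000) → pose (-6.1257, -1.7595, 1.1722)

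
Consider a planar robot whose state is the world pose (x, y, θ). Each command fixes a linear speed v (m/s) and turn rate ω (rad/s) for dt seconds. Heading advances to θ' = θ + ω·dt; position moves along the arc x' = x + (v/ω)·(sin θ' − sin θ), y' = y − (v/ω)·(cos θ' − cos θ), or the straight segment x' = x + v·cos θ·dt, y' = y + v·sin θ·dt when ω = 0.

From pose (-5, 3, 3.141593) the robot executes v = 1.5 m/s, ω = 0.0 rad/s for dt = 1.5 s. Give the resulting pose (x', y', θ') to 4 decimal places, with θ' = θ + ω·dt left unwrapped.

(-7.2500, 3.0000, 3.1416)

θ' = 3.1416 + 0.0·1.5 = 3.1416
ω = 0 → straight: x' = -5 + 1.5·cos(3.1416)·1.5 = -7.2500
y' = 3 + 1.5·sin(3.1416)·1.5 = 3.0000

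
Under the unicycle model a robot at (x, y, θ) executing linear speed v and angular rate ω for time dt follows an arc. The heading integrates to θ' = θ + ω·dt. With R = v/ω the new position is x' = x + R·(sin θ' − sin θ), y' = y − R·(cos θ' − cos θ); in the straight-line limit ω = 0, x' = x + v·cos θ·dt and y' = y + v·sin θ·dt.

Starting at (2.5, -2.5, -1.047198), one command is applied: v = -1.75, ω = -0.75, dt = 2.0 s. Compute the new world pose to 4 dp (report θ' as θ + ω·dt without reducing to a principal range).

θ' = -1.0472 + -0.75·2.0 = -2.5472
R = v/ω = -1.75/-0.75 = 2.3333
x' = 2.5 + 2.3333·(sin -2.5472 − sin -1.0472) = 3.2140
y' = -2.5 − 2.3333·(cos -2.5472 − cos -1.0472) = 0.5998

(3.2140, 0.5998, -2.5472)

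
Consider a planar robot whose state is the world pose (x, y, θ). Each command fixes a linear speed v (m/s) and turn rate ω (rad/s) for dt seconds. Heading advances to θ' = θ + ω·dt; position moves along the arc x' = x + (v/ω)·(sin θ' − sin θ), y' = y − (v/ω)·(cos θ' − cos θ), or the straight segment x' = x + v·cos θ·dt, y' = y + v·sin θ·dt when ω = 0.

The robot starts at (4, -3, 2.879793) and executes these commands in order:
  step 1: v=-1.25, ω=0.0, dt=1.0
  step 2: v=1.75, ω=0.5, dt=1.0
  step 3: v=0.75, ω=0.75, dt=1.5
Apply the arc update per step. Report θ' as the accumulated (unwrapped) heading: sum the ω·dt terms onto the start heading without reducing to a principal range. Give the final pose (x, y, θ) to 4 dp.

step 1: θ'=2.8798 (straight) → pose (5.2074, -3.3235, 2.8798)
step 2: θ'=3.3798 (R=3.5000) → pose (3.4757, -3.3031, 3.3798)
step 3: θ'=4.5048 (R=1.0000) → pose (2.7331, -4.0687, 4.5048)

(2.7331, -4.0687, 4.5048)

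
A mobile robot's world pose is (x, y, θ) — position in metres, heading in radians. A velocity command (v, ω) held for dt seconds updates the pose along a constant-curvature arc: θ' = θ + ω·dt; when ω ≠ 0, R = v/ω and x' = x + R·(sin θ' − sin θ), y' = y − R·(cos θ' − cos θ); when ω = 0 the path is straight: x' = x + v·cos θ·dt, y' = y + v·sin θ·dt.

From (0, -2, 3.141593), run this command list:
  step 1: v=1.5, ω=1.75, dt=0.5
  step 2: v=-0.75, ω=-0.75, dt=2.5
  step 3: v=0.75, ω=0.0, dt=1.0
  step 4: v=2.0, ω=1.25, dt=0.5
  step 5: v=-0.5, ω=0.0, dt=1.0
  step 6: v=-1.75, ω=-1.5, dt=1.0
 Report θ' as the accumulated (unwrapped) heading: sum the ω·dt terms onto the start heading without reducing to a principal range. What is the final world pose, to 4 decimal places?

(0.9366, -2.7712, 1.2666)

step 1: θ'=4.0166 (R=0.8571) → pose (-0.6579, -2.3077, 4.0166)
step 2: θ'=2.1416 (R=1.0000) → pose (0.9511, -2.4084, 2.1416)
step 3: θ'=2.1416 (straight) → pose (0.5459, -1.7773, 2.1416)
step 4: θ'=2.7666 (R=1.6000) → pose (-0.2144, -1.1530, 2.7666)
step 5: θ'=2.7666 (straight) → pose (0.2508, -1.3361, 2.7666)
step 6: θ'=1.2666 (R=1.1667) → pose (0.9366, -2.7712, 1.2666)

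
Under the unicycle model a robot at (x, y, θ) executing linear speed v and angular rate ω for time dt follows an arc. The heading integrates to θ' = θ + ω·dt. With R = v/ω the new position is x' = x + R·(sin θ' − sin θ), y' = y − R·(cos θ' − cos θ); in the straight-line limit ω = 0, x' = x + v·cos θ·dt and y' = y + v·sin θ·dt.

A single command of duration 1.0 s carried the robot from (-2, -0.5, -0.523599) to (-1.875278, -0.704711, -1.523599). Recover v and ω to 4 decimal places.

v = 0.2500, ω = -1.0000

Δθ = -1.523599 − -0.523599 = -1.000000
ω = Δθ/dt = -1.000000/1.0 = -1.0000
R = −Δy/(cos θ' − cos θ) = -0.2500
v = R·ω = -0.2500·-1.0000 = 0.2500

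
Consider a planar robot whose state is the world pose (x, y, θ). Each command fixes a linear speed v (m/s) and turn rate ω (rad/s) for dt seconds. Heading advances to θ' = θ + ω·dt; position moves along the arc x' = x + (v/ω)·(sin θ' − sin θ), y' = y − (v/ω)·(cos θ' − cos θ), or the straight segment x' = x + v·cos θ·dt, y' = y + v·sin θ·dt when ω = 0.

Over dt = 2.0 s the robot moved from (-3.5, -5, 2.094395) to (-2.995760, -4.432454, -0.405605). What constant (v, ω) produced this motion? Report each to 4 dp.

v = 0.5000, ω = -1.2500

Δθ = -0.405605 − 2.094395 = -2.500000
ω = Δθ/dt = -2.500000/2.0 = -1.2500
R = −Δy/(cos θ' − cos θ) = -0.4000
v = R·ω = -0.4000·-1.2500 = 0.5000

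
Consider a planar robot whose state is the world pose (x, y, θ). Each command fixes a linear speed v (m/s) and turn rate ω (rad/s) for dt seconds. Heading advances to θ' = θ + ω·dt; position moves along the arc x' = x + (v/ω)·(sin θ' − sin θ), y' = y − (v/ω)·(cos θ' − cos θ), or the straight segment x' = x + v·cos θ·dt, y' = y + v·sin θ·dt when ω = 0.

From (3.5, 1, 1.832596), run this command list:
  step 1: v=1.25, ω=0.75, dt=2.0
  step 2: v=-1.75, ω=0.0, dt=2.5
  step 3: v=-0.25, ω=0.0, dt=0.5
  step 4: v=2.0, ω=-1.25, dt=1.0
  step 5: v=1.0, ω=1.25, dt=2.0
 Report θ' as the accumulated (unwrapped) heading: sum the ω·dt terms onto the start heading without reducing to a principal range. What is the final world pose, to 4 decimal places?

step 1: θ'=3.3326 (R=1.6667) → pose (1.5737, 2.2050, 3.3326)
step 2: θ'=3.3326 (straight) → pose (5.8692, 3.0356, 3.3326)
step 3: θ'=3.3326 (straight) → pose (5.9919, 3.0593, 3.3326)
step 4: θ'=2.0826 (R=-1.6000) → pose (4.2931, 3.8466, 2.0826)
step 5: θ'=4.5826 (R=0.8000) → pose (2.8024, 3.5583, 4.5826)

(2.8024, 3.5583, 4.5826)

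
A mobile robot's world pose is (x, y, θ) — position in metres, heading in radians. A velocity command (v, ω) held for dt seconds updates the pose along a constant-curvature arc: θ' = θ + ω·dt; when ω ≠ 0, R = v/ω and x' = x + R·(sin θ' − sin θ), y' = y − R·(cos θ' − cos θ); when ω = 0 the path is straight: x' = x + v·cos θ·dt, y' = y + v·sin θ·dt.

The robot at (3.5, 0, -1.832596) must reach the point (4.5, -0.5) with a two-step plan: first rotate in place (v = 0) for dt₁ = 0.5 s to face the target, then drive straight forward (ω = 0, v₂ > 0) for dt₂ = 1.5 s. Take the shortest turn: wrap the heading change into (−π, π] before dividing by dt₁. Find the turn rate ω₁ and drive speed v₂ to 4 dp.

heading to target = atan2(-0.5−0, 4.5−3.5) = -0.4636
Δθ = wrap(-0.4636 − -1.8326) = 1.3689; ω₁ = Δθ/dt₁ = 2.7379
distance = √((4.5−3.5)² + (-0.5−0)²) = 1.1180; v₂ = distance/dt₂ = 0.7454

ω₁ = 2.7379, v₂ = 0.7454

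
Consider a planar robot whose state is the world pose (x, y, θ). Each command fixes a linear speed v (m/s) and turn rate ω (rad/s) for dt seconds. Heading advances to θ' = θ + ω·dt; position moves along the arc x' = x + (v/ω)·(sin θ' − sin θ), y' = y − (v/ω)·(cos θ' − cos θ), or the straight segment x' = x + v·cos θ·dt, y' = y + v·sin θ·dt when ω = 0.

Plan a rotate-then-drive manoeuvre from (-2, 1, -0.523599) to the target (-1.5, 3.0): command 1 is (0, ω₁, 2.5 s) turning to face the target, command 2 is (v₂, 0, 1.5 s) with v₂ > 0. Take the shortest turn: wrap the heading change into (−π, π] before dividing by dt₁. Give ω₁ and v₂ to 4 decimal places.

ω₁ = 0.7398, v₂ = 1.3744

heading to target = atan2(3−1, -1.5−-2) = 1.3258
Δθ = wrap(1.3258 − -0.5236) = 1.8494; ω₁ = Δθ/dt₁ = 0.7398
distance = √((-1.5−-2)² + (3−1)²) = 2.0616; v₂ = distance/dt₂ = 1.3744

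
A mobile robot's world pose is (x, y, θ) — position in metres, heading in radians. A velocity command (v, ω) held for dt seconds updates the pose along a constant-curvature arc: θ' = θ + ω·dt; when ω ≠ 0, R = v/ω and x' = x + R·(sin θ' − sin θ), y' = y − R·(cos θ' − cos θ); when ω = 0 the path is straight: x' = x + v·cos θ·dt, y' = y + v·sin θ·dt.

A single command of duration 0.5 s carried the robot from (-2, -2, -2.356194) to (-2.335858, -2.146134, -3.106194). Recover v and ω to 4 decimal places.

v = 0.7500, ω = -1.5000

Δθ = -3.106194 − -2.356194 = -0.750000
ω = Δθ/dt = -0.750000/0.5 = -1.5000
R = Δx/(sin θ' − sin θ) = -0.5000
v = R·ω = -0.5000·-1.5000 = 0.7500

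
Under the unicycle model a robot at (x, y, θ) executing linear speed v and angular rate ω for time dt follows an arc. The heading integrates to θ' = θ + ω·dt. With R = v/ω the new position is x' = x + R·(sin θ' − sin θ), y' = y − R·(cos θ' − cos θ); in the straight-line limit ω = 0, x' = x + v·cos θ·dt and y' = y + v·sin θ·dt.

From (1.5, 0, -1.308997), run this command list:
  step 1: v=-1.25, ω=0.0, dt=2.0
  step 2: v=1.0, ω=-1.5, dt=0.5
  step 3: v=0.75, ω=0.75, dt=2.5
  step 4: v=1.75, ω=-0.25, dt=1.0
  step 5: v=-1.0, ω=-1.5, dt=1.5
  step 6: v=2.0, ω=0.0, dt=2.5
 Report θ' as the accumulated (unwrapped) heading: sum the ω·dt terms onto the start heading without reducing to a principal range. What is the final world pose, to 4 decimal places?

step 1: θ'=-1.3090 (straight) → pose (0.8530, 2.4148, -1.3090)
step 2: θ'=-2.0590 (R=-0.6667) → pose (0.7978, 1.9296, -2.0590)
step 3: θ'=-0.1840 (R=1.0000) → pose (1.4980, 0.4774, -0.1840)
step 4: θ'=-0.4340 (R=-7.0000) → pose (3.1608, -0.0534, -0.4340)
step 5: θ'=-2.6840 (R=0.6667) → pose (3.1466, 1.1496, -2.6840)
step 6: θ'=-2.6840 (straight) → pose (-1.3390, -1.0594, -2.6840)

(-1.3390, -1.0594, -2.6840)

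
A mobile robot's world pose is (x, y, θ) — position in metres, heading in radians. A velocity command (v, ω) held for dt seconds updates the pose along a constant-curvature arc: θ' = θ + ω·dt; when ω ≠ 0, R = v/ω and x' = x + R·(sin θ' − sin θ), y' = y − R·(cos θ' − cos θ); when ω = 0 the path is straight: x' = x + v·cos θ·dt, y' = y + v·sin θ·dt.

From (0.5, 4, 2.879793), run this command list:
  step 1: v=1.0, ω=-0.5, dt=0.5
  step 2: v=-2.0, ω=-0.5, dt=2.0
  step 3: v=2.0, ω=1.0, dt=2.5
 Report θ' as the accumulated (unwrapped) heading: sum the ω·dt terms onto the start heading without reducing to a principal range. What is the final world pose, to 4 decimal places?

(-1.5944, 1.9190, 4.1298)

step 1: θ'=2.6298 (R=-2.0000) → pose (0.0381, 4.1881, 2.6298)
step 2: θ'=1.6298 (R=4.0000) → pose (2.0722, 0.9365, 1.6298)
step 3: θ'=4.1298 (R=2.0000) → pose (-1.5944, 1.9190, 4.1298)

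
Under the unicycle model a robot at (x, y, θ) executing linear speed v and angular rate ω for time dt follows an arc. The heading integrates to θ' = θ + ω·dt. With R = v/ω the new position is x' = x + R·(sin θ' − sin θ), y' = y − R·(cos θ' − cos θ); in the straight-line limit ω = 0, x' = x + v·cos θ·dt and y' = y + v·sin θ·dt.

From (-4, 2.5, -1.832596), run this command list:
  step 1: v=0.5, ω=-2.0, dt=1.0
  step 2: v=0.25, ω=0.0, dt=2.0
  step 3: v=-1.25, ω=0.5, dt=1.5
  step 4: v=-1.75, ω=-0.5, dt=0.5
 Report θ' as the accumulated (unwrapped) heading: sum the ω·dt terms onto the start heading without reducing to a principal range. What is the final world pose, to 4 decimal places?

step 1: θ'=-3.8326 (R=-0.2500) → pose (-4.4008, 2.3721, -3.8326)
step 2: θ'=-3.8326 (straight) → pose (-4.7861, 2.6907, -3.8326)
step 3: θ'=-3.0826 (R=-2.5000) → pose (-3.0454, 2.1216, -3.0826)
step 4: θ'=-3.3326 (R=3.5000) → pose (-2.1746, 2.0640, -3.3326)

(-2.1746, 2.0640, -3.3326)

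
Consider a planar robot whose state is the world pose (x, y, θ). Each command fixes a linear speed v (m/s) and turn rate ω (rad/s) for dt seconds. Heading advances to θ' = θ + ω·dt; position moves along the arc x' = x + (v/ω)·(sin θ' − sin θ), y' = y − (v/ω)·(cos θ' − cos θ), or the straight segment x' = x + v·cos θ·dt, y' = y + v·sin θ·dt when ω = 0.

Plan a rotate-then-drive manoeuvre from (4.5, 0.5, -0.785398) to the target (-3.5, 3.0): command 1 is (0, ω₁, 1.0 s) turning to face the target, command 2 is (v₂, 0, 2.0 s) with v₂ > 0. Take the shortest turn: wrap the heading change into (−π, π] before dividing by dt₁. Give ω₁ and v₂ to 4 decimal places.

heading to target = atan2(3−0.5, -3.5−4.5) = 2.8387
Δθ = wrap(2.8387 − -0.7854) = -2.6591; ω₁ = Δθ/dt₁ = -2.6591
distance = √((-3.5−4.5)² + (3−0.5)²) = 8.3815; v₂ = distance/dt₂ = 4.1908

ω₁ = -2.6591, v₂ = 4.1908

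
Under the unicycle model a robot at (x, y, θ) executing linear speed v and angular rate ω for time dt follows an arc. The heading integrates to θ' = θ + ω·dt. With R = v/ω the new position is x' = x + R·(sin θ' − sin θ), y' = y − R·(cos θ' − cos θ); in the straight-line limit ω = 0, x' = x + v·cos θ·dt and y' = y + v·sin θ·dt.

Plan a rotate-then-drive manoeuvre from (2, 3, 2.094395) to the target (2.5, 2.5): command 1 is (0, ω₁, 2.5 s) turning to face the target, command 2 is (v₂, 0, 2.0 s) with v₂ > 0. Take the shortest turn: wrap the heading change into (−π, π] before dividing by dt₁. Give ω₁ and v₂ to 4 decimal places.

ω₁ = -1.1519, v₂ = 0.3536

heading to target = atan2(2.5−3, 2.5−2) = -0.7854
Δθ = wrap(-0.7854 − 2.0944) = -2.8798; ω₁ = Δθ/dt₁ = -1.1519
distance = √((2.5−2)² + (2.5−3)²) = 0.7071; v₂ = distance/dt₂ = 0.3536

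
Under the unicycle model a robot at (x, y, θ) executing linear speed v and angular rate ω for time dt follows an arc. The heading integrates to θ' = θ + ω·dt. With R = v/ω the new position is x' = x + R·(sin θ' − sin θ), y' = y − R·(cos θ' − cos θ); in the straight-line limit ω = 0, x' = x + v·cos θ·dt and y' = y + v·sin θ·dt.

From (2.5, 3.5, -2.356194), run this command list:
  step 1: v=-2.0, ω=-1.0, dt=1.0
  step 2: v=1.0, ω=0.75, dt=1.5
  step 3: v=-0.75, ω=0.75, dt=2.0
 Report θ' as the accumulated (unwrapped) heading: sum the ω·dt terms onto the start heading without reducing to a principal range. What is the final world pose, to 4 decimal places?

(2.8812, 4.9129, -0.7312)

step 1: θ'=-3.3562 (R=2.0000) → pose (4.3401, 4.0399, -3.3562)
step 2: θ'=-2.2312 (R=1.3333) → pose (3.0032, 3.5551, -2.2312)
step 3: θ'=-0.7312 (R=-1.0000) → pose (2.8812, 4.9129, -0.7312)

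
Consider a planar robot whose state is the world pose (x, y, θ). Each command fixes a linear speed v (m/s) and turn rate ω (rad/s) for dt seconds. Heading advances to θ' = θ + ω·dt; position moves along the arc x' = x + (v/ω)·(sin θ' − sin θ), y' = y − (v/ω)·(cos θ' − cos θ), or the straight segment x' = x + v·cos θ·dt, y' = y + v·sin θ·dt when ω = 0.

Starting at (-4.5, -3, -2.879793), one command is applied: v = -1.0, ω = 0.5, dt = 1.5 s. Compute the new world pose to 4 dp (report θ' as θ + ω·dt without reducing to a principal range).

(-3.3221, -2.1288, -2.1298)

θ' = -2.8798 + 0.5·1.5 = -2.1298
R = v/ω = -1.0/0.5 = -2.0000
x' = -4.5 + -2.0000·(sin -2.1298 − sin -2.8798) = -3.3221
y' = -3 − -2.0000·(cos -2.1298 − cos -2.8798) = -2.1288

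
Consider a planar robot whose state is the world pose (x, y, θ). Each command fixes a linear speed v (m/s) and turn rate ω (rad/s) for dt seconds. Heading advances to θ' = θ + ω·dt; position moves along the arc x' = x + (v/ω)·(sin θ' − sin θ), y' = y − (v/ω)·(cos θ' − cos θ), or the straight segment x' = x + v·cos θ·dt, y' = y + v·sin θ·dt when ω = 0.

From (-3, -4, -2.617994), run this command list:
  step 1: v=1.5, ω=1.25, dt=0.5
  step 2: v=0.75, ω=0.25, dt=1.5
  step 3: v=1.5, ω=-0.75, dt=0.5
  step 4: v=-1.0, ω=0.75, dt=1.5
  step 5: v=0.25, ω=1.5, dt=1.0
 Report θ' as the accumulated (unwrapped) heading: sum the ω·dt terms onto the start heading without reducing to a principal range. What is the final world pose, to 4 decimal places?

step 1: θ'=-1.9930 (R=1.2000) → pose (-3.4946, -4.5475, -1.9930)
step 2: θ'=-1.6180 (R=3.0000) → pose (-3.7547, -5.6353, -1.6180)
step 3: θ'=-1.9930 (R=-2.0000) → pose (-3.9281, -6.3604, -1.9930)
step 4: θ'=-0.8680 (R=-1.3333) → pose (-4.1270, -4.9523, -0.8680)
step 5: θ'=0.6320 (R=0.1667) → pose (-3.9014, -4.9790, 0.6320)

(-3.9014, -4.9790, 0.6320)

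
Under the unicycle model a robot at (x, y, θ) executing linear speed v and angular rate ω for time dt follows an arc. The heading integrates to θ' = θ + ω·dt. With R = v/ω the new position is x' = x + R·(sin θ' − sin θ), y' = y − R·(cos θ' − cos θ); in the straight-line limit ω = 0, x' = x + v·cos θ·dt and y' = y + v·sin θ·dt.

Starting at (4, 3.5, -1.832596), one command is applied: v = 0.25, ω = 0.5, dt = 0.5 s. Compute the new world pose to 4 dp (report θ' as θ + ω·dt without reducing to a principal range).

θ' = -1.8326 + 0.5·0.5 = -1.5826
R = v/ω = 0.25/0.5 = 0.5000
x' = 4 + 0.5000·(sin -1.5826 − sin -1.8326) = 3.9830
y' = 3.5 − 0.5000·(cos -1.5826 − cos -1.8326) = 3.3765

(3.9830, 3.3765, -1.5826)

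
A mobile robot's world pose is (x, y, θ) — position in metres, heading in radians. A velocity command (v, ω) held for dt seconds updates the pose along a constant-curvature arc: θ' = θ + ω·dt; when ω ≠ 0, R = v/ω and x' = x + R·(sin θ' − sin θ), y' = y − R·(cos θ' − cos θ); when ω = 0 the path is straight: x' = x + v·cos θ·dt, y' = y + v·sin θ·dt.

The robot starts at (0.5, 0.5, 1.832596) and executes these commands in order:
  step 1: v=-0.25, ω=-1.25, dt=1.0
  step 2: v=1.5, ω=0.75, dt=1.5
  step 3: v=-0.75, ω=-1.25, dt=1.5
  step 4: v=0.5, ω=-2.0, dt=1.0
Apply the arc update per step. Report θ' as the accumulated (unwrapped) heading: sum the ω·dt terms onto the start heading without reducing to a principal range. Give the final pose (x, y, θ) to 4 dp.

step 1: θ'=0.5826 (R=0.2000) → pose (0.4169, 0.2812, 0.5826)
step 2: θ'=1.7076 (R=2.0000) → pose (1.2978, 2.2240, 1.7076)
step 3: θ'=-0.1674 (R=0.6000) → pose (0.6034, 1.5506, -0.1674)
step 4: θ'=-2.1674 (R=-0.2500) → pose (0.7686, 1.1636, -2.1674)

(0.7686, 1.1636, -2.1674)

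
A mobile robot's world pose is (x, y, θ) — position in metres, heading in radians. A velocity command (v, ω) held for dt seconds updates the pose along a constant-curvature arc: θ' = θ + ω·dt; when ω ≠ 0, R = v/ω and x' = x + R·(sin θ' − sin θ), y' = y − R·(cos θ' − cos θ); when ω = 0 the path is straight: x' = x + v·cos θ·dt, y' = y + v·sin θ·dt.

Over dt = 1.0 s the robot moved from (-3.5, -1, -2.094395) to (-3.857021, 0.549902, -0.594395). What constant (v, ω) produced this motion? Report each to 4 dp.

Δθ = -0.594395 − -2.094395 = 1.500000
ω = Δθ/dt = 1.500000/1.0 = 1.5000
R = −Δy/(cos θ' − cos θ) = -1.1667
v = R·ω = -1.1667·1.5000 = -1.7500

v = -1.7500, ω = 1.5000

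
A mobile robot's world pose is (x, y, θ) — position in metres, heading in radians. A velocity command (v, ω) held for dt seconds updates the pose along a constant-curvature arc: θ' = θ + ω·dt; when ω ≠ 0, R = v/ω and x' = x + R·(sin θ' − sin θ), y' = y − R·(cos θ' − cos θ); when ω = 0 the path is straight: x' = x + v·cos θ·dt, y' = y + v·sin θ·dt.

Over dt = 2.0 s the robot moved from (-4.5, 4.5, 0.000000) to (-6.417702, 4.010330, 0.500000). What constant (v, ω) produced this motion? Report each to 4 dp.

Δθ = 0.500000 − 0.000000 = 0.500000
ω = Δθ/dt = 0.500000/2.0 = 0.2500
R = Δx/(sin θ' − sin θ) = -4.0000
v = R·ω = -4.0000·0.2500 = -1.0000

v = -1.0000, ω = 0.2500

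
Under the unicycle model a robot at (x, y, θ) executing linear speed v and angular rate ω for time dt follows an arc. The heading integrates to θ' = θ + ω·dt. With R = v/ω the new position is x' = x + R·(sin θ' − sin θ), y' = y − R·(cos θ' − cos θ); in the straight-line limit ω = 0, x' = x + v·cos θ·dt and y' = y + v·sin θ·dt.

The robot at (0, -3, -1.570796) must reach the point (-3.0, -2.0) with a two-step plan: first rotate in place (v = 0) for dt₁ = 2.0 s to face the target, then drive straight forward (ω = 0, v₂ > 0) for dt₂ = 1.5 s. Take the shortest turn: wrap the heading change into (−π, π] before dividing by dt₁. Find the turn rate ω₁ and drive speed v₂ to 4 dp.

ω₁ = -0.9463, v₂ = 2.1082

heading to target = atan2(-2−-3, -3−0) = 2.8198
Δθ = wrap(2.8198 − -1.5708) = -1.8925; ω₁ = Δθ/dt₁ = -0.9463
distance = √((-3−0)² + (-2−-3)²) = 3.1623; v₂ = distance/dt₂ = 2.1082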